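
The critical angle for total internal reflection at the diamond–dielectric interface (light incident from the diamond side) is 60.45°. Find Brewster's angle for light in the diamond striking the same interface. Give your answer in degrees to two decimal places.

n₂/n₁ = sin θ_c = sin 60.45° = 0.8699.
tan θ_B equals the same ratio, so θ_B = arctan(0.8699) = 41.02°.

θ_B ≈ 41.02°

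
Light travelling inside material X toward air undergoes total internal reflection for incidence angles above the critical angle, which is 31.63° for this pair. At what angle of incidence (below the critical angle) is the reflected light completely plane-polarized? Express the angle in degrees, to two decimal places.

θ_B ≈ 27.67°

At the critical angle sin θ_c = n₂/n₁, giving n₂/n₁ = sin 31.63° = 0.5244.
Then tan θ_B = n₂/n₁ = 0.5244, so θ_B = arctan 0.5244 = 27.67°.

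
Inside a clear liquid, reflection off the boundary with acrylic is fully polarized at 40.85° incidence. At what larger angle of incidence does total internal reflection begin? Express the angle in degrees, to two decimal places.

From Brewster, n₂/n₁ = tan θ_B = tan 40.85° = 0.8647.
Then sin θ_c = n₂/n₁ = 0.8647, so θ_c = arcsin 0.8647 = 59.85°.

θ_c ≈ 59.85°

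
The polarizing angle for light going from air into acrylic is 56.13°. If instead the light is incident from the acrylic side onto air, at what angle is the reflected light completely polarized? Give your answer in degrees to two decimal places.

θ_B' ≈ 33.87°

tan θ_B' = n₁/n₂ = 1/tan θ_B, so θ_B' = 90° − θ_B.
θ_B' = 90° − 56.13° = 33.87°.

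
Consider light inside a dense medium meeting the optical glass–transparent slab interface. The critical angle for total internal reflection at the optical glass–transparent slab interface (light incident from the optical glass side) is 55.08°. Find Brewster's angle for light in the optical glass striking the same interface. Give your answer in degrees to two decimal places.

sin θ_c = n₂/n₁, so n₂/n₁ = sin 55.08° = 0.8200.
Brewster: tan θ_B = n₂/n₁ = 0.8200.
θ_B = arctan(0.8200) = 39.35°.

θ_B ≈ 39.35°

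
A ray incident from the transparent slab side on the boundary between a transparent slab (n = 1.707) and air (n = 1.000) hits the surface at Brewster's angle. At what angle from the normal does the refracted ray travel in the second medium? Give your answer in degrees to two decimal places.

θ_t ≈ 59.64°

tan θ_B = n₂/n₁ = 1.000/1.707 = 0.5858, so θ_B = 30.36°.
The refracted ray is perpendicular to the reflected ray, so θ_t = 90° − θ_B = 59.64°.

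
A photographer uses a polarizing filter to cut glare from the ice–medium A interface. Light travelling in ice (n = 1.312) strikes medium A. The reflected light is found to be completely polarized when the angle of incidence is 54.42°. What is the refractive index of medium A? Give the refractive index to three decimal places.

n ≈ 1.834

At Brewster's angle, tan θ_B = n₂/n₁ with n₁ on the incident side (ice) and n₂ on the transmitted side (medium A).
n₂ = n₁ tan θ_B = 1.312 × tan 54.42° = 1.834.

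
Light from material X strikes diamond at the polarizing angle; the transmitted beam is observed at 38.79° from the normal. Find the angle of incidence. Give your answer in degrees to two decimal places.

θ_B ≈ 51.21°

At Brewster's angle the reflected and refracted rays are perpendicular, so θ_B + θ_t = 90°.
So θ_B = 90° − θ_t = 90° − 38.79° = 51.21°.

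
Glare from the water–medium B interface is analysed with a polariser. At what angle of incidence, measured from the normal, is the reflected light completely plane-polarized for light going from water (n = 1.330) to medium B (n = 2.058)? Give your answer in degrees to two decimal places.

Brewster's condition: tan θ_B = n₂/n₁ = 2.058/1.330 = 1.5474.
So θ_B = arctan 1.5474 = 57.13°.

θ_B ≈ 57.13°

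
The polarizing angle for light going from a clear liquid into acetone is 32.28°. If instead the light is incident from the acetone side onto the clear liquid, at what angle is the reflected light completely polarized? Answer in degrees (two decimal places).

θ_B' ≈ 57.72°

tan θ_B' = n₁/n₂ = 1/tan θ_B, so θ_B' = 90° − θ_B.
θ_B' = 90° − 32.28° = 57.72°.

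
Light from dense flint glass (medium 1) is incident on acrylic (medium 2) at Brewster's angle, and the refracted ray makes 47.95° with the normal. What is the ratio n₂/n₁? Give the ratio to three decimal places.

n₂/n₁ ≈ 0.902

At Brewster incidence θ_B = 90° − θ_t = 90° − 47.95° = 42.05°.
tan θ_B = n₂/n₁, so n₂/n₁ = tan 42.05° = 0.902.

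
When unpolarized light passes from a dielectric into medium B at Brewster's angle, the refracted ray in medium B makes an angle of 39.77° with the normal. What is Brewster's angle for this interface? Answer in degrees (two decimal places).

θ_B ≈ 50.23°

Since the reflected and refracted rays are at right angles at the polarizing angle, θ_B + θ_t = 90°.
θ_B = 90° − 39.77° = 50.23°.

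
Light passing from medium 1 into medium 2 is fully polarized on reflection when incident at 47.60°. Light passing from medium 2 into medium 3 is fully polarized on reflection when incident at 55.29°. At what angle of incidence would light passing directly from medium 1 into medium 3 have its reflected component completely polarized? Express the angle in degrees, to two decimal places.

θ_B ≈ 57.69°

n₂/n₁ = tan 47.60° = 1.0951 and n₃/n₂ = tan 55.29° = 1.4436.
n₃/n₁ = 1.5810. Then tan θ_B(1→3) = n₃/n₁, so θ_B(1→3) = arctan(1.5810) = 57.69°.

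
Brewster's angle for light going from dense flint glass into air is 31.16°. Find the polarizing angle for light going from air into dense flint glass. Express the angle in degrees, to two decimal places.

Reversing the direction swaps n₁ and n₂, so tan θ_B' = 1/tan θ_B and θ_B' = 90° − θ_B.
Hence θ_B' = 90° − 31.16° = 58.84°.

θ_B' ≈ 58.84°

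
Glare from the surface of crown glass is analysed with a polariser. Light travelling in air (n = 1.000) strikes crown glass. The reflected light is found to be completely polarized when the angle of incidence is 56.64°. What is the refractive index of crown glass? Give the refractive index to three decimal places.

n ≈ 1.519

Full polarization of the reflected beam means tan θ_B = n₂/n₁, where n₁ is the incident medium (air).
n₂ = n₁ tan θ_B = 1.000 × tan 56.64° = 1.519.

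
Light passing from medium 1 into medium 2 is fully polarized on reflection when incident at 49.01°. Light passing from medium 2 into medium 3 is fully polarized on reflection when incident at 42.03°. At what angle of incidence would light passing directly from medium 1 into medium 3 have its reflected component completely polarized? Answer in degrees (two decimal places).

tan θ_B(1→2) = n₂/n₁ = tan 49.01° = 1.1508.
tan θ_B(2→3) = n₃/n₂ = tan 42.03° = 0.9014.
Multiplying, n₃/n₁ = 1.1508 × 0.9014 = 1.0373, and θ_B(1→3) = arctan 1.0373 = 46.05°.

θ_B ≈ 46.05°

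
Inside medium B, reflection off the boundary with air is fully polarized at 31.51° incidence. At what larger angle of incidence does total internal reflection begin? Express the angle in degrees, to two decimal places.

θ_c ≈ 37.81°

From Brewster, n₂/n₁ = tan θ_B = tan 31.51° = 0.6130.
Then sin θ_c = n₂/n₁ = 0.6130, so θ_c = arcsin 0.6130 = 37.81°.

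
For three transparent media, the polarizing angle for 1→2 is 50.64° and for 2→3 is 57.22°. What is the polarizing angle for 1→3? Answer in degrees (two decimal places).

θ_B ≈ 62.16°

tan θ_B(1→2) = n₂/n₁ = tan 50.64° = 1.2192.
tan θ_B(2→3) = n₃/n₂ = tan 57.22° = 1.5529.
So n₃/n₁ = (n₂/n₁)(n₃/n₂) = 1.2192 × 1.5529 = 1.8932.
θ_B(1→3) = arctan(1.8932) = 62.16°.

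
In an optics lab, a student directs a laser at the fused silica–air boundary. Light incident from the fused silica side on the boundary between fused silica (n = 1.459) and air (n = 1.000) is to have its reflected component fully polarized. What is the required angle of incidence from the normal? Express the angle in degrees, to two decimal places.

θ_B ≈ 34.43°

The reflected p-component vanishes when tan θ_B = n₂/n₁.
tan θ_B = n₂/n₁ = 1.000/1.459 = 0.6854.
θ_B = arctan(0.6854) = 34.43°.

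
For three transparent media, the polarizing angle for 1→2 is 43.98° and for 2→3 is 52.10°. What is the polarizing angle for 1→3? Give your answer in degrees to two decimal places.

tan θ_B(1→2) = n₂/n₁ = tan 43.98° = 0.9650.
tan θ_B(2→3) = n₃/n₂ = tan 52.10° = 1.2846.
So n₃/n₁ = (n₂/n₁)(n₃/n₂) = 0.9650 × 1.2846 = 1.2396.
θ_B(1→3) = arctan(1.2396) = 51.11°.

θ_B ≈ 51.11°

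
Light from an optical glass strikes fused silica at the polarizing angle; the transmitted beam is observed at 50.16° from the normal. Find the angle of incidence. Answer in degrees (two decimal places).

θ_B ≈ 39.84°

Since the reflected and refracted rays are at right angles at the polarizing angle, θ_B + θ_t = 90°.
So θ_B = 90° − θ_t = 90° − 50.16° = 39.84°.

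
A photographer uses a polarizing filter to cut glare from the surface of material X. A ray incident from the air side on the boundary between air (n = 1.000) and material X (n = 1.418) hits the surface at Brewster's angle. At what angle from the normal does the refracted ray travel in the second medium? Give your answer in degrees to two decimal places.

θ_t ≈ 35.19°

tan θ_B = n₂/n₁ = 1.418/1.000 = 1.4180, so θ_B = 54.81°.
Since θ_B + θ_t = 90° at Brewster incidence, θ_t = 90° − 54.81° = 35.19°.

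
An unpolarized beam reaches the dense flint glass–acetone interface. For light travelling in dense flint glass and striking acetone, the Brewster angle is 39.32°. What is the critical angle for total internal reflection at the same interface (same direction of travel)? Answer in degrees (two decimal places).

n₂/n₁ = tan 39.32° = 0.8191; the critical angle satisfies sin θ_c = n₂/n₁.
θ_c = arcsin(0.8191) = 54.99°.

θ_c ≈ 54.99°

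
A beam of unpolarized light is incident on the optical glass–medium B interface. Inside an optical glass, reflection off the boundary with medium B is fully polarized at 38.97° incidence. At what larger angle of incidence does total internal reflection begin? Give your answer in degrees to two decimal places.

θ_c ≈ 53.99°

From Brewster, n₂/n₁ = tan θ_B = tan 38.97° = 0.8089.
Then sin θ_c = n₂/n₁ = 0.8089, so θ_c = arcsin 0.8089 = 53.99°.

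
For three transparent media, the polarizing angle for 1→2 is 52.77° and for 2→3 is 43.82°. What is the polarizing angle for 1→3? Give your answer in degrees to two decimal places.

θ_B ≈ 51.63°

Each Brewster angle gives a ratio: n₂/n₁ = tan 52.77° = 1.3160, n₃/n₂ = tan 43.82° = 0.9596.
Multiplying, n₃/n₁ = 1.3160 × 0.9596 = 1.2629, and θ_B(1→3) = arctan 1.2629 = 51.63°.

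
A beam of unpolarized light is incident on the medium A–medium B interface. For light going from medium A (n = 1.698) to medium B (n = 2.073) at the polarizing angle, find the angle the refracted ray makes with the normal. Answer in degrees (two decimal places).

First find Brewster's angle: tan θ_B = 2.073/1.698 = 1.2208, giving θ_B = 50.68°.
Since θ_B + θ_t = 90° at Brewster incidence, θ_t = 90° − 50.68° = 39.32°.

θ_t ≈ 39.32°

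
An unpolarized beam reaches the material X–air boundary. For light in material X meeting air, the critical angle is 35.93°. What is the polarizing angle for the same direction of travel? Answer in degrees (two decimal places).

θ_B ≈ 30.40°

sin θ_c = n₂/n₁, so n₂/n₁ = sin 35.93° = 0.5868.
Brewster: tan θ_B = n₂/n₁ = 0.5868.
θ_B = arctan(0.5868) = 30.40°.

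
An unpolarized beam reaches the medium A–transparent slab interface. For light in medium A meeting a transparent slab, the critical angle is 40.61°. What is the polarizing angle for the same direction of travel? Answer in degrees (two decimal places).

At the critical angle sin θ_c = n₂/n₁, giving n₂/n₁ = sin 40.61° = 0.6509.
Then tan θ_B = n₂/n₁ = 0.6509, so θ_B = arctan 0.6509 = 33.06°.

θ_B ≈ 33.06°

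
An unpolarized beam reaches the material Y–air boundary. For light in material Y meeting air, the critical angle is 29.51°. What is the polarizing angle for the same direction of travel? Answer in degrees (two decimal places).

θ_B ≈ 26.22°

n₂/n₁ = sin θ_c = sin 29.51° = 0.4926.
tan θ_B equals the same ratio, so θ_B = arctan(0.4926) = 26.22°.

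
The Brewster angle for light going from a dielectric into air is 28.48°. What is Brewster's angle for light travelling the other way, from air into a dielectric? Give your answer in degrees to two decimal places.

θ_B' ≈ 61.52°

The two Brewster angles are complementary: θ_B' = 90° − θ_B = 90° − 28.48° = 61.52°.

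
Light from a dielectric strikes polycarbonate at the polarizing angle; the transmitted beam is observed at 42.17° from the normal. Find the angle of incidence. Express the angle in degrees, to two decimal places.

At Brewster's angle the reflected and refracted rays are perpendicular, so θ_B + θ_t = 90°.
So θ_B = 90° − θ_t = 90° − 42.17° = 47.83°.

θ_B ≈ 47.83°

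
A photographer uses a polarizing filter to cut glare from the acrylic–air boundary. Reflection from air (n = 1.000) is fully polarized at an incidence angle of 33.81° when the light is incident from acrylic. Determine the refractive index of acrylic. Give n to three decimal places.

n ≈ 1.493

Full polarization of the reflected beam means tan θ_B = n₂/n₁, where n₁ is the incident medium (acrylic).
n₁ = n₂ / tan θ_B = 1.000 / tan 33.81° = 1.493.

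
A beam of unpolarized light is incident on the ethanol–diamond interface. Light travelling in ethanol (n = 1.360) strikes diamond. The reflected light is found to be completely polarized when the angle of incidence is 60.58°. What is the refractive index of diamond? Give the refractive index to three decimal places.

n ≈ 2.412

Full polarization of the reflected beam means tan θ_B = n₂/n₁, where n₁ is the incident medium (ethanol).
n₂ = n₁ tan θ_B = 1.360 × tan 60.58° = 2.412.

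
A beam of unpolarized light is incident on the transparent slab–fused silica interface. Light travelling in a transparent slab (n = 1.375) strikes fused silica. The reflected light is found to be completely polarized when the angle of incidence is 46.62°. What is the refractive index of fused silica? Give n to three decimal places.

Brewster's law: tan θ_B = n₂/n₁ (light incident in a transparent slab, refracted into fused silica).
n₂ = n₁ tan θ_B = 1.375 × tan 46.62° = 1.455.

n ≈ 1.455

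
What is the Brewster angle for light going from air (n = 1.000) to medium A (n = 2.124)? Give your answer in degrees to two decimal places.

Brewster's condition: tan θ_B = n₂/n₁ = 2.124/1.000 = 2.1240.
θ_B = arctan(2.1240) = 64.79°.

θ_B ≈ 64.79°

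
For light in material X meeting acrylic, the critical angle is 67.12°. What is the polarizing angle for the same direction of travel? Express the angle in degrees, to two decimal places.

θ_B ≈ 42.66°

sin θ_c = n₂/n₁, so n₂/n₁ = sin 67.12° = 0.9213.
Brewster: tan θ_B = n₂/n₁ = 0.9213.
θ_B = arctan(0.9213) = 42.66°.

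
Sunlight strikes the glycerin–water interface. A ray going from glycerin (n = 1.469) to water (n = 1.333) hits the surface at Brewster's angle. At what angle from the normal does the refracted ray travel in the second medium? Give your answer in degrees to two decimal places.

θ_t ≈ 47.78°

θ_B = arctan(n₂/n₁) = arctan(1.333/1.469) = 42.22°.
Since θ_B + θ_t = 90° at Brewster incidence, θ_t = 90° − 42.22° = 47.78°.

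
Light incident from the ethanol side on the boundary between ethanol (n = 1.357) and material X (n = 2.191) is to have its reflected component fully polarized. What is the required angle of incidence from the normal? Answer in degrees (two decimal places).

Brewster's condition: tan θ_B = n₂/n₁ = 2.191/1.357 = 1.6146.
θ_B = arctan(1.6146) = 58.23°.

θ_B ≈ 58.23°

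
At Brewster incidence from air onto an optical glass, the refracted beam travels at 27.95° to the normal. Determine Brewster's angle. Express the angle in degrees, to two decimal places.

θ_B ≈ 62.05°

Since the reflected and refracted rays are at right angles at the polarizing angle, θ_B + θ_t = 90°.
So θ_B = 90° − θ_t = 90° − 27.95° = 62.05°.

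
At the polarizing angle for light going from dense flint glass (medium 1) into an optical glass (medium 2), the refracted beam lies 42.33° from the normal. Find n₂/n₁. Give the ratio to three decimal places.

θ_B + θ_t = 90°, so θ_B = 90° − 42.33° = 47.67°.
Then n₂/n₁ = tan θ_B = tan 47.67° = 1.098.

n₂/n₁ ≈ 1.098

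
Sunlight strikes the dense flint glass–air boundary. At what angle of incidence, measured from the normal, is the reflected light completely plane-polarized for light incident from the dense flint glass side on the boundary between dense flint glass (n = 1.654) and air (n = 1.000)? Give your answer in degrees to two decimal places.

Brewster's condition: tan θ_B = n₂/n₁ = 1.000/1.654 = 0.6046.
So θ_B = arctan 0.6046 = 31.16°.

θ_B ≈ 31.16°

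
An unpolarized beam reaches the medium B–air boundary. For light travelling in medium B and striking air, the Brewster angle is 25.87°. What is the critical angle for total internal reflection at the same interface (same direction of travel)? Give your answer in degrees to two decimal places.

tan θ_B = n₂/n₁ = tan 25.87° = 0.4849.
Total internal reflection: sin θ_c = n₂/n₁ = 0.4849.
θ_c = arcsin(0.4849) = 29.01°.

θ_c ≈ 29.01°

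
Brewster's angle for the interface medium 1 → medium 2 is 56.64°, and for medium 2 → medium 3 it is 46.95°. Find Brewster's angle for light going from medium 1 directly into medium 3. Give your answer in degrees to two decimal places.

θ_B ≈ 58.41°

tan θ_B(1→2) = n₂/n₁ = tan 56.64° = 1.5189.
tan θ_B(2→3) = n₃/n₂ = tan 46.95° = 1.0705.
So n₃/n₁ = (n₂/n₁)(n₃/n₂) = 1.5189 × 1.0705 = 1.6260.
θ_B(1→3) = arctan(1.6260) = 58.41°.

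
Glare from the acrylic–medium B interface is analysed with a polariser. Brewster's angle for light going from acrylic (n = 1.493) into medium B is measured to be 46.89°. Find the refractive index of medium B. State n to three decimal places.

At Brewster's angle, tan θ_B = n₂/n₁ with n₁ on the incident side (acrylic) and n₂ on the transmitted side (medium B).
n₂ = n₁ tan θ_B = 1.493 × tan 46.89° = 1.595.

n ≈ 1.595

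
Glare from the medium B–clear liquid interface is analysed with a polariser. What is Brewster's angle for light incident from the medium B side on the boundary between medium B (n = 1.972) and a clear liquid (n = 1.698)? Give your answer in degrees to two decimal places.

tan θ_B = n₂/n₁ = 1.698/1.972 = 0.8611. Taking the arctangent, θ_B = 40.73°.

θ_B ≈ 40.73°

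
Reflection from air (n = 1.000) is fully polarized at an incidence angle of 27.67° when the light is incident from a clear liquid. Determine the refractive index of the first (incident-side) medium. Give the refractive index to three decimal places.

At Brewster's angle, tan θ_B = n₂/n₁ with n₁ on the incident side (a clear liquid) and n₂ on the transmitted side (air).
n₁ = n₂ / tan θ_B = 1.000 / tan 27.67° = 1.907.

n ≈ 1.907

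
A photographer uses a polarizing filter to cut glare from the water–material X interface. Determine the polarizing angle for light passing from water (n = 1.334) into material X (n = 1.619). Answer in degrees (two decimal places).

At Brewster's angle the reflected and refracted rays are perpendicular, which with Snell's law gives tan θ_B = n₂/n₁.
Brewster's condition: tan θ_B = n₂/n₁ = 1.619/1.334 = 1.2136.
So θ_B = arctan 1.2136 = 50.51°.

θ_B ≈ 50.51°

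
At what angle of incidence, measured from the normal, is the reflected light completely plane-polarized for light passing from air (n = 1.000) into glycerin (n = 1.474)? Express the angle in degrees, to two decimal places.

θ_B ≈ 55.85°

Brewster's condition: tan θ_B = n₂/n₁ = 1.474/1.000 = 1.4740.
θ_B = arctan(1.4740) = 55.85°.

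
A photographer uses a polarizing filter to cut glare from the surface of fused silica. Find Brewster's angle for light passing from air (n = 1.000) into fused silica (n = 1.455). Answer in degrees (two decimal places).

Here n₂/n₁ = 1.455/1.000 = 1.4550, and Brewster's law gives tan θ_B = n₂/n₁. Taking the arctangent, θ_B = 55.50°.

θ_B ≈ 55.50°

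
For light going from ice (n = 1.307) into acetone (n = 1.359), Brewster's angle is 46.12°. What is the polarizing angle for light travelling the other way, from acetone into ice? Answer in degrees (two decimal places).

θ_B' ≈ 43.88°

tan θ_B' = n₁/n₂ = 1/tan θ_B, so θ_B' = 90° − θ_B.
θ_B' = 90° − 46.12° = 43.88°.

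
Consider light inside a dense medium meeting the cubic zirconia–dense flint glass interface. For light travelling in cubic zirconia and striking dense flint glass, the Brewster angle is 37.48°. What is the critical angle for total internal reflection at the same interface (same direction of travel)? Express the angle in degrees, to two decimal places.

θ_c ≈ 50.06°

From Brewster, n₂/n₁ = tan θ_B = tan 37.48° = 0.7668.
Then sin θ_c = n₂/n₁ = 0.7668, so θ_c = arcsin 0.7668 = 50.06°.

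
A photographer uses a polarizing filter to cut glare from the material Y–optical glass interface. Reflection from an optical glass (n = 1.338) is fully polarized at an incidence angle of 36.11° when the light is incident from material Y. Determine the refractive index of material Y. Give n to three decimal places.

Full polarization of the reflected beam means tan θ_B = n₂/n₁, where n₁ is the incident medium (material Y).
n₁ = n₂ / tan θ_B = 1.338 / tan 36.11° = 1.834.

n ≈ 1.834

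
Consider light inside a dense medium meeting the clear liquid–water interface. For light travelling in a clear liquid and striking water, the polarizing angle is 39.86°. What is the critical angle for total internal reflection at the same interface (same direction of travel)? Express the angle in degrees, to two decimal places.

θ_c ≈ 56.61°

From Brewster, n₂/n₁ = tan θ_B = tan 39.86° = 0.8349.
Then sin θ_c = n₂/n₁ = 0.8349, so θ_c = arcsin 0.8349 = 56.61°.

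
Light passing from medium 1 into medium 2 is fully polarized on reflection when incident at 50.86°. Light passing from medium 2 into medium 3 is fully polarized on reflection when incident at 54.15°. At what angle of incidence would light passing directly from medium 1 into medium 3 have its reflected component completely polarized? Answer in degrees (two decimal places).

Each Brewster angle gives a ratio: n₂/n₁ = tan 50.86° = 1.2287, n₃/n₂ = tan 54.15° = 1.3840.
n₃/n₁ = 1.7006. Then tan θ_B(1→3) = n₃/n₁, so θ_B(1→3) = arctan(1.7006) = 59.54°.

θ_B ≈ 59.54°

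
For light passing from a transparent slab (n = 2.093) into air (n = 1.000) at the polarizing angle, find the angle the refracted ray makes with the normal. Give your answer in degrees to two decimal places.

θ_t ≈ 64.46°

tan θ_B = n₂/n₁ = 1.000/2.093 = 0.4778, so θ_B = 25.54°.
Since θ_B + θ_t = 90° at Brewster incidence, θ_t = 90° − 25.54° = 64.46°.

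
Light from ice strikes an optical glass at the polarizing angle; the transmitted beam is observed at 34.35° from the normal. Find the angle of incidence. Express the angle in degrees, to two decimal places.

θ_B ≈ 55.65°

Brewster's condition makes the reflected and refracted beams perpendicular: θ_B + θ_t = 90°.
So θ_B = 90° − θ_t = 90° − 34.35° = 55.65°.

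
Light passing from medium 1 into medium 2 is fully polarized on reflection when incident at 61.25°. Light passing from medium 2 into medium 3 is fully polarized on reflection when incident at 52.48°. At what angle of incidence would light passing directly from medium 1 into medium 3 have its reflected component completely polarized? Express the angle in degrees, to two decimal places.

tan θ_B(1→2) = n₂/n₁ = tan 61.25° = 1.8228.
tan θ_B(2→3) = n₃/n₂ = tan 52.48° = 1.3023.
n₃/n₁ = 2.3738. Then tan θ_B(1→3) = n₃/n₁, so θ_B(1→3) = arctan(2.3738) = 67.16°.

θ_B ≈ 67.16°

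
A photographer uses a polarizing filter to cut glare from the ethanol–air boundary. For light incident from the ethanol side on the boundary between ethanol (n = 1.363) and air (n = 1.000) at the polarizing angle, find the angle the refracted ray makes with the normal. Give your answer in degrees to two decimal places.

First find Brewster's angle: tan θ_B = 1.000/1.363 = 0.7337, giving θ_B = 36.27°.
At Brewster's angle the reflected and refracted rays are perpendicular, so θ_t = 90° − θ_B = 90° − 36.27° = 53.73°.

θ_t ≈ 53.73°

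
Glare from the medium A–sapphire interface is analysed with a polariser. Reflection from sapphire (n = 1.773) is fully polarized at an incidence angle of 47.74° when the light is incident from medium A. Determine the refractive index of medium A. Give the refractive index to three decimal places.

n ≈ 1.611

At the Brewster angle, tan θ_B = n₂/n₁ with n₁ on the incident side (medium A) and n₂ on the transmitted side (sapphire).
n₁ = n₂ / tan θ_B = 1.773 / tan 47.74° = 1.611.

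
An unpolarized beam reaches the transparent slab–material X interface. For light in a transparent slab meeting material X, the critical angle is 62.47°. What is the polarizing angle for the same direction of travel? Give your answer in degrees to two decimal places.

θ_B ≈ 41.57°

sin θ_c = n₂/n₁, so n₂/n₁ = sin 62.47° = 0.8868.
Brewster: tan θ_B = n₂/n₁ = 0.8868.
θ_B = arctan(0.8868) = 41.57°.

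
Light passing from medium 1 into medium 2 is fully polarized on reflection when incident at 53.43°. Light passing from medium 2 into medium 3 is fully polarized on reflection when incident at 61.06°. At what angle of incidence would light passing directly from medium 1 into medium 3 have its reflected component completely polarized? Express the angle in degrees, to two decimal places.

tan θ_B(1→2) = n₂/n₁ = tan 53.43° = 1.3480.
tan θ_B(2→3) = n₃/n₂ = tan 61.06° = 1.8085.
So n₃/n₁ = (n₂/n₁)(n₃/n₂) = 1.3480 × 1.8085 = 2.4378.
θ_B(1→3) = arctan(2.4378) = 67.70°.

θ_B ≈ 67.70°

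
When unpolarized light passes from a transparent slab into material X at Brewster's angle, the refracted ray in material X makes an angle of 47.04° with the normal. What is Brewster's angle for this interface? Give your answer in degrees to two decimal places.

At Brewster's angle the reflected and refracted rays are perpendicular, so θ_B + θ_t = 90°.
So θ_B = 90° − θ_t = 90° − 47.04° = 42.96°.

θ_B ≈ 42.96°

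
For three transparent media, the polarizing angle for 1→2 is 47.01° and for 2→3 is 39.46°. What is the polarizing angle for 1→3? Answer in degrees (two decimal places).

θ_B ≈ 41.45°

tan θ_B(1→2) = n₂/n₁ = tan 47.01° = 1.0727.
tan θ_B(2→3) = n₃/n₂ = tan 39.46° = 0.8232.
n₃/n₁ = 0.8830. Then tan θ_B(1→3) = n₃/n₁, so θ_B(1→3) = arctan(0.8830) = 41.45°.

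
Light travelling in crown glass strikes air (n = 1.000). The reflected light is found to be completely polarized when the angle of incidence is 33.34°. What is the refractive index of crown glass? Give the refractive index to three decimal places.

n ≈ 1.520

Full polarization of the reflected beam means tan θ_B = n₂/n₁, where n₁ is the incident medium (crown glass).
n₁ = n₂ / tan θ_B = 1.000 / tan 33.34° = 1.520.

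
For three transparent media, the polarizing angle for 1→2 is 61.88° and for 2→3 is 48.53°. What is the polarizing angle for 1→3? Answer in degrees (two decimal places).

θ_B ≈ 64.72°

Each Brewster angle gives a ratio: n₂/n₁ = tan 61.88° = 1.8713, n₃/n₂ = tan 48.53° = 1.1315.
n₃/n₁ = 2.1173. Then tan θ_B(1→3) = n₃/n₁, so θ_B(1→3) = arctan(2.1173) = 64.72°.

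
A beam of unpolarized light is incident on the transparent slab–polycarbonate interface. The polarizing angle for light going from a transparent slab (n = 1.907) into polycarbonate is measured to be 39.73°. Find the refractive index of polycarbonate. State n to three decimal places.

n ≈ 1.585

Full polarization of the reflected beam means tan θ_B = n₂/n₁, where n₁ is the incident medium (a transparent slab).
n₂ = n₁ tan θ_B = 1.907 × tan 39.73° = 1.585.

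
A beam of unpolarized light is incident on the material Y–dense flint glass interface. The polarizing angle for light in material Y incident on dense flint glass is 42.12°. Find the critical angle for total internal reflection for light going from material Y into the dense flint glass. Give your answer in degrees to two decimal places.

n₂/n₁ = tan 42.12° = 0.9042; the critical angle satisfies sin θ_c = n₂/n₁.
θ_c = arcsin(0.9042) = 64.72°.

θ_c ≈ 64.72°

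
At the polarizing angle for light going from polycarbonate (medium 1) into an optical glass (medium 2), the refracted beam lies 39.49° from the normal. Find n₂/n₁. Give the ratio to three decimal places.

n₂/n₁ ≈ 1.214

θ_B + θ_t = 90°, so θ_B = 90° − 39.49° = 50.51°.
tan θ_B = n₂/n₁, so n₂/n₁ = tan 50.51° = 1.214.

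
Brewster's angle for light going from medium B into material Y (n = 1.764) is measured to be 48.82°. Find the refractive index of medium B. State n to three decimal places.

Brewster's law: tan θ_B = n₂/n₁ (light incident in medium B, refracted into material Y).
n₁ = n₂ / tan θ_B = 1.764 / tan 48.82° = 1.543.

n ≈ 1.543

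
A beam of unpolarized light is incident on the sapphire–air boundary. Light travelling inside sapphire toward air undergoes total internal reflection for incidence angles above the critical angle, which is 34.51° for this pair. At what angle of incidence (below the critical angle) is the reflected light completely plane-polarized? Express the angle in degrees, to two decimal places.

At the critical angle sin θ_c = n₂/n₁, giving n₂/n₁ = sin 34.51° = 0.5666.
Then tan θ_B = n₂/n₁ = 0.5666, so θ_B = arctan 0.5666 = 29.53°.

θ_B ≈ 29.53°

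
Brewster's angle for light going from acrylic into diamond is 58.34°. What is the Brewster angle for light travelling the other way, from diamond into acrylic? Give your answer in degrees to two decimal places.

Reversing the direction swaps n₁ and n₂, so tan θ_B' = 1/tan θ_B and θ_B' = 90° − θ_B.
Hence θ_B' = 90° − 58.34° = 31.66°.

θ_B' ≈ 31.66°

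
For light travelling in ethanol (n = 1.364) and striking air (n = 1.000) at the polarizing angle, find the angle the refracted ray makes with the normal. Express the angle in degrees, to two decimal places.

θ_t ≈ 53.75°

θ_B = arctan(n₂/n₁) = arctan(1.000/1.364) = 36.25°.
The refracted ray is perpendicular to the reflected ray, so θ_t = 90° − θ_B = 53.75°.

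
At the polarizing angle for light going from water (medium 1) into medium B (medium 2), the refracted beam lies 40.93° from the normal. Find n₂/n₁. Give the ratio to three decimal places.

n₂/n₁ ≈ 1.153

θ_B + θ_t = 90°, so θ_B = 90° − 40.93° = 49.07°.
tan θ_B = n₂/n₁, so n₂/n₁ = tan 49.07° = 1.153.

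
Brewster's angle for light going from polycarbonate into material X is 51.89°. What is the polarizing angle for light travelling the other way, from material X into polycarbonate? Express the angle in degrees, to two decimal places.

The two Brewster angles are complementary: θ_B' = 90° − θ_B = 90° − 51.89° = 38.11°.

θ_B' ≈ 38.11°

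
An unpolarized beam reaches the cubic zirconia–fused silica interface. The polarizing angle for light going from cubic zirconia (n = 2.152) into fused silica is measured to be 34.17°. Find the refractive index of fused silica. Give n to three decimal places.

At the polarizing angle, tan θ_B = n₂/n₁ with n₁ on the incident side (cubic zirconia) and n₂ on the transmitted side (fused silica).
n₂ = n₁ tan θ_B = 2.152 × tan 34.17° = 1.461.

n ≈ 1.461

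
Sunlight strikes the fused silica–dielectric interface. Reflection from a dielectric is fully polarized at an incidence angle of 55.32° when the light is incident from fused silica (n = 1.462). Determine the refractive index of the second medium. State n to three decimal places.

Brewster's law: tan θ_B = n₂/n₁ (light incident in fused silica, refracted into a dielectric).
n₂ = n₁ tan θ_B = 1.462 × tan 55.32° = 2.113.

n ≈ 2.113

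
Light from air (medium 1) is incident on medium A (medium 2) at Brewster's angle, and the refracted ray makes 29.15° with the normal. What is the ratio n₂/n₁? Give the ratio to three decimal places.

n₂/n₁ ≈ 1.793

At Brewster incidence θ_B = 90° − θ_t = 90° − 29.15° = 60.85°.
tan θ_B = n₂/n₁, so n₂/n₁ = tan 60.85° = 1.793.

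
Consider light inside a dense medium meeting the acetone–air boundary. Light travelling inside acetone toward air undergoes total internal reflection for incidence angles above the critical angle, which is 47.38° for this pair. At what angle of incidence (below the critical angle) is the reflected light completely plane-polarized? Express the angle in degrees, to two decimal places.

θ_B ≈ 36.35°

n₂/n₁ = sin θ_c = sin 47.38° = 0.7359.
tan θ_B equals the same ratio, so θ_B = arctan(0.7359) = 36.35°.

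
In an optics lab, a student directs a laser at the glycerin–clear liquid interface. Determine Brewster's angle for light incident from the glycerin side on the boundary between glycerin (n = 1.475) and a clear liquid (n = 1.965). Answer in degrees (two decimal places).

θ_B ≈ 53.11°

Here n₂/n₁ = 1.965/1.475 = 1.3322, and Brewster's law gives tan θ_B = n₂/n₁.
θ_B = arctan(1.3322) = 53.11°.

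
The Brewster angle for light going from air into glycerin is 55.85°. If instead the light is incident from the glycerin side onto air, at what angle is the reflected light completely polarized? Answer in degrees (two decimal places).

θ_B' ≈ 34.15°

Reversing the direction swaps n₁ and n₂, so tan θ_B' = 1/tan θ_B and θ_B' = 90° − θ_B.
Hence θ_B' = 90° − 55.85° = 34.15°.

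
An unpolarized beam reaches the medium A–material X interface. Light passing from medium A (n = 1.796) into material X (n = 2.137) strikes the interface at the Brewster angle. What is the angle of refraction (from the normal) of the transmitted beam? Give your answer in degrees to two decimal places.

tan θ_B = n₂/n₁ = 2.137/1.796 = 1.1899, so θ_B = 49.96°.
At Brewster's angle the reflected and refracted rays are perpendicular, so θ_t = 90° − θ_B = 90° − 49.96° = 40.04°.

θ_t ≈ 40.04°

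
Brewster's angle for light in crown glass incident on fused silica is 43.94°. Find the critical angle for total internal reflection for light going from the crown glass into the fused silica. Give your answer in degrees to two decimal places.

θ_c ≈ 74.51°

From Brewster, n₂/n₁ = tan θ_B = tan 43.94° = 0.9637.
Then sin θ_c = n₂/n₁ = 0.9637, so θ_c = arcsin 0.9637 = 74.51°.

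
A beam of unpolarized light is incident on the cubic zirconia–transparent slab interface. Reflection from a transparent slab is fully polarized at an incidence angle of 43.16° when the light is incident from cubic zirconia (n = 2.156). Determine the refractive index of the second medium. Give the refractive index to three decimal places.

At the Brewster angle, tan θ_B = n₂/n₁ with n₁ on the incident side (cubic zirconia) and n₂ on the transmitted side (a transparent slab).
n₂ = n₁ tan θ_B = 2.156 × tan 43.16° = 2.022.

n ≈ 2.022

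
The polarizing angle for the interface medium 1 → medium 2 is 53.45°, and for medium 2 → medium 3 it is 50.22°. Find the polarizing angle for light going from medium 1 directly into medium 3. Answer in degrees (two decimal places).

θ_B ≈ 58.32°

Each Brewster angle gives a ratio: n₂/n₁ = tan 53.45° = 1.3490, n₃/n₂ = tan 50.22° = 1.2011.
Multiplying, n₃/n₁ = 1.3490 × 1.2011 = 1.6202, and θ_B(1→3) = arctan 1.6202 = 58.32°.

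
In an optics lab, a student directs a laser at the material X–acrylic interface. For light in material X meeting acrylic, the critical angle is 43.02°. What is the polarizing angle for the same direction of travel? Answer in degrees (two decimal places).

At the critical angle sin θ_c = n₂/n₁, giving n₂/n₁ = sin 43.02° = 0.6823.
Then tan θ_B = n₂/n₁ = 0.6823, so θ_B = arctan 0.6823 = 34.30°.

θ_B ≈ 34.30°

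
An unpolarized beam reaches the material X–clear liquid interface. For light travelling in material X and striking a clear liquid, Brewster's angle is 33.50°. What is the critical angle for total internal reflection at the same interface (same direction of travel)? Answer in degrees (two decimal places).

n₂/n₁ = tan 33.50° = 0.6619; the critical angle satisfies sin θ_c = n₂/n₁.
θ_c = arcsin(0.6619) = 41.44°.

θ_c ≈ 41.44°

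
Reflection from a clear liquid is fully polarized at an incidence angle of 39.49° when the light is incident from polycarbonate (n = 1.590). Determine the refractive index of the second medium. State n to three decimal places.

Full polarization of the reflected beam means tan θ_B = n₂/n₁, where n₁ is the incident medium (polycarbonate).
n₂ = n₁ tan θ_B = 1.590 × tan 39.49° = 1.310.

n ≈ 1.310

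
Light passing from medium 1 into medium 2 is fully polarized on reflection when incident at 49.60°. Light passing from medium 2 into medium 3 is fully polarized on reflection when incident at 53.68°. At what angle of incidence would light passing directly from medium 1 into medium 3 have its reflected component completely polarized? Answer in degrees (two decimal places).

θ_B ≈ 57.97°

n₂/n₁ = tan 49.60° = 1.1750 and n₃/n₂ = tan 53.68° = 1.3603.
n₃/n₁ = 1.5984. Then tan θ_B(1→3) = n₃/n₁, so θ_B(1→3) = arctan(1.5984) = 57.97°.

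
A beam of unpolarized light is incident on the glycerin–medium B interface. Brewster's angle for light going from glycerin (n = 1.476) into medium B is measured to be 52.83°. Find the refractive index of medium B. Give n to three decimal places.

Full polarization of the reflected beam means tan θ_B = n₂/n₁, where n₁ is the incident medium (glycerin).
n₂ = n₁ tan θ_B = 1.476 × tan 52.83° = 1.947.

n ≈ 1.947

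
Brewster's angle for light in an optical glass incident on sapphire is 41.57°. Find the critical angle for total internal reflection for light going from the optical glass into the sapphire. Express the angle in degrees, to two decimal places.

tan θ_B = n₂/n₁ = tan 41.57° = 0.8869.
Total internal reflection: sin θ_c = n₂/n₁ = 0.8869.
θ_c = arcsin(0.8869) = 62.49°.

θ_c ≈ 62.49°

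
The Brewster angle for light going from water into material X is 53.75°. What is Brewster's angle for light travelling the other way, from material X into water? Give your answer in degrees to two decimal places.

θ_B' ≈ 36.25°

The two Brewster angles are complementary: θ_B' = 90° − θ_B = 90° − 53.75° = 36.25°.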